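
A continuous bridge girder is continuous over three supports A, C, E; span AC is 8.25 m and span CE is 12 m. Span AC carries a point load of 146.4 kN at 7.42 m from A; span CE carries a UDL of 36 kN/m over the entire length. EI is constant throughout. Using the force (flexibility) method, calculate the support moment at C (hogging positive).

M_C = 426.3 kN·m

Take M_C as the redundant. Released structure: two simple spans AC and CE with a hinge at C.
End slopes at the hinge C, treating each span as simply supported:
  span AC: point load 146.4 at a = 7.42: Pab(L + a)/(6LEI) = 285.4/EI
  span CE: UDL 36: wL³/(24EI) = 2592/EI
  relative rotation θ_0 = (285.4 + 2592)/EI = 2877/EI
A unit hogging moment at C produces rotation L₁/(3EI) + L₂/(3EI) = 6.75/EI.
Slope continuity at C: θ_0 = M_C·6.75/EI, so M_C = 2877/6.75 = 426.3 kN·m (hogging).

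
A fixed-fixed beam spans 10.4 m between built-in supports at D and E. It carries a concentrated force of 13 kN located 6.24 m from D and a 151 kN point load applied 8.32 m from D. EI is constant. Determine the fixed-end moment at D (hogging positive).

Take the two fixed-end moments M_D, M_E as redundants; the released structure is the simple span DE.
End rotations of the released simple span under the applied load (×1/EI):
  at D: point load 13 at a = 6.24: Pab(L + b)/(6LEI) = 78.74/EI
  at E: point load 13 at a = 6.24: Pab(L + a)/(6LEI) = 89.99/EI
  at D: point load 151 at a = 8.32: Pab(L + b)/(6LEI) = 522.6/EI
  at E: point load 151 at a = 8.32: Pab(L + a)/(6LEI) = 783.9/EI
  θ_D0 = 601.4/EI,  θ_E0 = 873.9/EI
Flexibility coefficients: a unit moment at one end gives L/(3EI) there and L/(6EI) at the far end, so f₁₁ = f₂₂ = 3.467/EI and f₁₂ = f₂₁ = 1.733/EI.
Compatibility — zero rotation at each built-in end:
  3.467 M_D + 1.733 M_E = 601.4
  1.733 M_D + 3.467 M_E = 873.9
Solving the pair gives M_D = 63.23 kN·m and M_E = 220.5 kN·m (hogging).

M_D = 63.23 kN·m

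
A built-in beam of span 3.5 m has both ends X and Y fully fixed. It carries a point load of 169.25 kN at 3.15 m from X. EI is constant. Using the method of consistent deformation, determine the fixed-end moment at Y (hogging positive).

Take the two fixed-end moments M_X, M_Y as redundants; the released structure is the simple span XY.
On the primary (simply-supported) span, the end slopes from the loading are:
  at X: point load 169.25 at a = 3.15: Pab(L + b)/(6LEI) = 34.21/EI
  at Y: point load 169.25 at a = 3.15: Pab(L + a)/(6LEI) = 59.09/EI
  θ_X0 = 34.21/EI,  θ_Y0 = 59.09/EI
Flexibility coefficients: a unit moment at one end gives L/(3EI) there and L/(6EI) at the far end, so f₁₁ = f₂₂ = 1.167/EI and f₁₂ = f₂₁ = 0.5833/EI.
Compatibility — zero rotation at each built-in end:
  1.167 M_X + 0.5833 M_Y = 34.21
  0.5833 M_X + 1.167 M_Y = 59.09
Solving the pair gives M_X = 5.331 kN·m and M_Y = 47.98 kN·m (hogging).

M_Y = 47.98 kN·m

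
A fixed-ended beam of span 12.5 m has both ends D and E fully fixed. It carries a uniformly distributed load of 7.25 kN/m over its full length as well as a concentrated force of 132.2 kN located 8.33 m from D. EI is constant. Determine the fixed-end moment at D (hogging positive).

Take the two fixed-end moments M_D, M_E as redundants; the released structure is the simple span DE.
End rotations of the released simple span under the applied load (×1/EI):
  at D: UDL 7.25: wL³/(24EI) = 590/EI
  at E: UDL 7.25: wL³/(24EI) = 590/EI
  at D: point load 132.2 at a = 8.33: Pab(L + b)/(6LEI) = 1021/EI
  at E: point load 132.2 at a = 8.33: Pab(L + a)/(6LEI) = 1275/EI
  θ_D0 = 1611/EI,  θ_E0 = 1865/EI
Flexibility coefficients: a unit moment at one end gives L/(3EI) there and L/(6EI) at the far end, so f₁₁ = f₂₂ = 4.167/EI and f₁₂ = f₂₁ = 2.083/EI.
Compatibility — zero rotation at each built-in end:
  4.167 M_D + 2.083 M_E = 1611
  2.083 M_D + 4.167 M_E = 1865
Solving the pair gives M_D = 217 kN·m and M_E = 339.2 kN·m (hogging).

M_D = 217 kN·m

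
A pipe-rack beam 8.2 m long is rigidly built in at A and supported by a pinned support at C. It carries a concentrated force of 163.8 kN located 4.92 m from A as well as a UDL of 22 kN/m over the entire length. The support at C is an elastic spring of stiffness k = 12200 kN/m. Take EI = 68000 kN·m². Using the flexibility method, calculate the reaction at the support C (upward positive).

R_C = 134.3 kN

Remove the prop at C; the released (primary) structure is a cantilever built in at A.
Free-end deflection of the primary structure under the applied loading (downward +):
  point load 163.8 at a = 4.92: Pa²(3L − a)/(6EI) = 13005/EI
  UDL 22: wL⁴/(8EI) = 12433/EI
  δ_0 = 25439/EI
Tip deflection under a unit load at C: L³/(3EI) = 183.8/EI.
With EI = 68000 kN·m²: δ_0 = 0.3741 m and δ_{CC} = 0.002703 m/kN.
Compatibility — the spring shortens by R_C/k under the reaction it provides: δ_0 − R_C·δ_{CC} = R_C/k. With 1/k = 0.000082 m/kN, R_C = δ_0 / (δ_{CC} + 1/k) = 0.3741 / (0.002703 + 0.000082) = 134.3 kN.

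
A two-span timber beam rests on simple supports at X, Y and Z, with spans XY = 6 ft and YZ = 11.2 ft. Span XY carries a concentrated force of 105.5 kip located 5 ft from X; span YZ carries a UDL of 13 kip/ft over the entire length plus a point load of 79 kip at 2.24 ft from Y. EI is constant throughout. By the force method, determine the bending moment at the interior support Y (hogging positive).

M_Y = 243.8 kip·ft

Release continuity at Y by inserting a hinge; the redundant is the internal moment M_Y. The primary structure is two simply-supported spans XY and YZ.
End slopes at the hinge Y, treating each span as simply supported:
  span XY: point load 105.5 at a = 5: Pab(L + a)/(6LEI) = 161.2/EI
  span YZ: UDL 13: wL³/(24EI) = 761/EI
  span YZ: point load 79 at a = 2.24: Pab(L + b)/(6LEI) = 475.7/EI
  relative rotation θ_0 = (161.2 + 1237)/EI = 1398/EI
A unit hogging moment at Y produces rotation L₁/(3EI) + L₂/(3EI) = 5.733/EI.
Compatibility: M_Y·(L₁+L₂)/(3EI) = θ_0, giving M_Y = 243.8 kip·ft (hogging).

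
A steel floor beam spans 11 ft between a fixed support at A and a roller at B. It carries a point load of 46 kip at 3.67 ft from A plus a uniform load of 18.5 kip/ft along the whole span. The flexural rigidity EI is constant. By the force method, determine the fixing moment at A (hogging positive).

M_A = 373.5 kip·ft

Release the roller at B. Primary structure: cantilever fixed at A.
Free-end deflection of the primary structure under the applied loading (downward +):
  point load 46 at a = 3.67: Pa²(3L − a)/(6EI) = 3029/EI
  UDL 18.5: wL⁴/(8EI) = 33857/EI
  δ_0 = 36886/EI
Flexibility coefficient — unit upward force at B: δ_{BB} = L³/(3EI) = 443.7/EI.
The prop prevents deflection at B: R_B = δ_0/δ_{BB} = 36886/443.7 = 83.14 kip.
Moment equilibrium about A: M_A = Σ(load moments about A) − R_B·L = 1288 − 83.14×11 = 373.5 kip·ft.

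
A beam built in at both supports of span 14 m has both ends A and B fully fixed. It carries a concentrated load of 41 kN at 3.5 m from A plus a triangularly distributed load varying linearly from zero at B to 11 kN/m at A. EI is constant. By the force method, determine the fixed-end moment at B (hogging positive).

M_B = 98.77 kN·m

Release both end moments; the primary structure is a simply-supported span AB with redundants M_A and M_B.
Simple-span end rotations at A and B under the given loads:
  at A: point load 41 at a = 3.5: Pab(L + b)/(6LEI) = 439.5/EI
  at B: point load 41 at a = 3.5: Pab(L + a)/(6LEI) = 313.9/EI
  at A: triangular load, peak 11: w₀L³/(45EI) = 670.8/EI
  at B: triangular load, peak 11: 7w₀L³/(360EI) = 586.9/EI
  θ_A0 = 1110/EI,  θ_B0 = 900.8/EI
Flexibility coefficients: a unit moment at one end gives L/(3EI) there and L/(6EI) at the far end, so f₁₁ = f₂₂ = 4.667/EI and f₁₂ = f₂₁ = 2.333/EI.
Compatibility — zero rotation at each built-in end:
  4.667 M_A + 2.333 M_B = 1110
  2.333 M_A + 4.667 M_B = 900.8
Solving the pair gives M_A = 188.5 kN·m and M_B = 98.77 kN·m (hogging).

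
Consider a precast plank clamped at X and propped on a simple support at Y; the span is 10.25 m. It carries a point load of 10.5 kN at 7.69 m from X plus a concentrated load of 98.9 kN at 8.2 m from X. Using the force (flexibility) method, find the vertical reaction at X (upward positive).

Take the reaction at Y as the redundant and release it; the primary structure is a cantilever fixed at X.
Downward deflection at the released point Y due to the loads:
  point load 10.5 at a = 7.69: Pa²(3L − a)/(6EI) = 2386/EI
  point load 98.9 at a = 8.2: Pa²(3L − a)/(6EI) = 24993/EI
  δ_0 = 27379/EI
Flexibility coefficient — unit upward force at Y: δ_{YY} = L³/(3EI) = 359/EI.
Compatibility at Y: δ_0 − R_Y·δ_{YY} = 0, so R_Y = 27379/359 = 76.27 kN.
Vertical equilibrium: R_X = ΣP − R_Y = 109.4 − 76.27 = 33.13 kN.

R_X = 33.13 kN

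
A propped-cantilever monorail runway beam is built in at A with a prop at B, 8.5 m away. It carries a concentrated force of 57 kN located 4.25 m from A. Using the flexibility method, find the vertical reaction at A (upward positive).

Choose R_B as the redundant. The primary structure is the cantilever fixed at A.
Free-end deflection of the primary structure under the applied loading (downward +):
  point load 57 at a = 4.25: Pa²(3L − a)/(6EI) = 3646/EI
Tip deflection under a unit load at B: L³/(3EI) = 204.7/EI.
Compatibility at B: δ_0 − R_B·δ_{BB} = 0, so R_B = 3646/204.7 = 17.81 kN.
Vertical equilibrium: R_A = ΣP − R_B = 57 − 17.81 = 39.19 kN.

R_A = 39.19 kN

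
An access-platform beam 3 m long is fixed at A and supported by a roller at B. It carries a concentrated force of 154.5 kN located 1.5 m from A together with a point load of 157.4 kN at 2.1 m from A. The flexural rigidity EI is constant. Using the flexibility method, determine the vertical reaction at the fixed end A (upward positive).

Choose R_B as the redundant. The primary structure is the cantilever fixed at A.
Primary-structure tip deflection at B by superposition:
  point load 154.5 at a = 1.5: Pa²(3L − a)/(6EI) = 434.5/EI
  point load 157.4 at a = 2.1: Pa²(3L − a)/(6EI) = 798.3/EI
  δ_0 = 1233/EI
Tip deflection under a unit load at B: L³/(3EI) = 9/EI.
Compatibility at B: δ_0 − R_B·δ_{BB} = 0, so R_B = 1233/9 = 137 kN.
Vertical equilibrium: R_A = ΣP − R_B = 311.9 − 137 = 174.9 kN.

R_A = 174.9 kN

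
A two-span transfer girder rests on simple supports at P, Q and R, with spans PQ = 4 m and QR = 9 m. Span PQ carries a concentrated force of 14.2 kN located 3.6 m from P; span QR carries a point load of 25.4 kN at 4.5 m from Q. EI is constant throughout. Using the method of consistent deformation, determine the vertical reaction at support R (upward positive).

Release continuity at Q by inserting a hinge; the redundant is the internal moment M_Q. The primary structure is two simply-supported spans PQ and QR.
Discontinuity in slope at Q on the released structure — sum the simple-span end rotations:
  span PQ: point load 14.2 at a = 3.6: Pab(L + a)/(6LEI) = 6.475/EI
  span QR: point load 25.4 at a = 4.5: Pab(L + b)/(6LEI) = 128.6/EI
  relative rotation θ_0 = (6.475 + 128.6)/EI = 135.1/EI
A unit hogging moment at Q produces rotation L₁/(3EI) + L₂/(3EI) = 4.333/EI.
Compatibility: M_Q·(L₁+L₂)/(3EI) = θ_0, giving M_Q = 31.17 kN·m (hogging).
Span QR, ΣM about R: R_Q^{QR}·9 = 114.3 + 31.17, so R_Q^{QR} = 16.16 kN and R_R = 25.4 − 16.16 = 9.237 kN.

R_R = 9.237 kN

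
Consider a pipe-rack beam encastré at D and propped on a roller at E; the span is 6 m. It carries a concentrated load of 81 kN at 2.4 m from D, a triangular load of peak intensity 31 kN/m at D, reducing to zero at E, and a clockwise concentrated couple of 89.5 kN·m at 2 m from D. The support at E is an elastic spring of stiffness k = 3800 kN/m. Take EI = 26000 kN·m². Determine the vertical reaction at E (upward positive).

Take the reaction at E as the redundant and release it; the primary structure is a cantilever fixed at D.
Primary-structure tip deflection at E by superposition:
  point load 81 at a = 2.4: Pa²(3L − a)/(6EI) = 1213/EI
  triangular load, peak 31 at the fixed end: w₀L⁴/(30EI) = 1339/EI
  clockwise couple 89.5 at a = 2: M₀a(2L − a)/(2EI) = 895/EI
  δ_0 = 3447/EI
Flexibility coefficient — unit upward force at E: δ_{EE} = L³/(3EI) = 72/EI.
With EI = 26000 kN·m²: δ_0 = 0.13259 m and δ_{EE} = 0.002769 m/kN.
Compatibility — the spring shortens by R_E/k under the reaction it provides: δ_0 − R_E·δ_{EE} = R_E/k. With 1/k = 0.000263 m/kN, R_E = δ_0 / (δ_{EE} + 1/k) = 0.13259 / (0.002769 + 0.000263) = 43.72 kN.

R_E = 43.72 kN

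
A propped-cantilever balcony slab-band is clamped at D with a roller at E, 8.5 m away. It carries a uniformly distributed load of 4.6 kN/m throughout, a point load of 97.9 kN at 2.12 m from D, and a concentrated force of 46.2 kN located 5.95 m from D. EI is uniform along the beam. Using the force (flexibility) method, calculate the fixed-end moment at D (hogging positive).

Choose R_E as the redundant. The primary structure is the cantilever fixed at D.
Deflection at E on the released cantilever, summing each load's contribution:
  UDL 4.6: wL⁴/(8EI) = 3002/EI
  point load 97.9 at a = 2.12: Pa²(3L − a)/(6EI) = 1715/EI
  point load 46.2 at a = 5.95: Pa²(3L − a)/(6EI) = 5329/EI
  δ_0 = 10045/EI
Flexibility coefficient — unit upward force at E: δ_{EE} = L³/(3EI) = 204.7/EI.
The prop prevents deflection at E: R_E = δ_0/δ_{EE} = 10045/204.7 = 49.07 kN.
Moment equilibrium about D: M_D = Σ(load moments about D) − R_E·L = 648.6 − 49.07×8.5 = 231.5 kN·m.

M_D = 231.5 kN·m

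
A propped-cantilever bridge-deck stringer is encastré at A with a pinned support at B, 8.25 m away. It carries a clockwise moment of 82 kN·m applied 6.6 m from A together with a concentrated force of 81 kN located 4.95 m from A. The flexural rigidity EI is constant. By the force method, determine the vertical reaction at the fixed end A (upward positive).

Take the reaction at B as the redundant and release it; the primary structure is a cantilever fixed at A.
Deflection at B on the released cantilever, summing each load's contribution:
  clockwise couple 82 at a = 6.6: M₀a(2L − a)/(2EI) = 2679/EI
  point load 81 at a = 4.95: Pa²(3L − a)/(6EI) = 6550/EI
  δ_0 = 9228/EI
Flexibility coefficient — unit upward force at B: δ_{BB} = L³/(3EI) = 187.2/EI.
Compatibility at B: δ_0 − R_B·δ_{BB} = 0, so R_B = 9228/187.2 = 49.3 kN.
Vertical equilibrium: R_A = ΣP − R_B = 81 − 49.3 = 31.7 kN.

R_A = 31.7 kN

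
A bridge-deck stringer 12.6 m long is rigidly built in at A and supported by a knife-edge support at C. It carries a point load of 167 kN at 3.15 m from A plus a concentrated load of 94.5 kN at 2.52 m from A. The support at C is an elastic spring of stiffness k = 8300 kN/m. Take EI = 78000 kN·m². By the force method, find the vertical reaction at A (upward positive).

Choose R_C as the redundant. The primary structure is the cantilever fixed at A.
Deflection at C on the released cantilever, summing each load's contribution:
  point load 167 at a = 3.15: Pa²(3L − a)/(6EI) = 9570/EI
  point load 94.5 at a = 2.52: Pa²(3L − a)/(6EI) = 3529/EI
  δ_0 = 13098/EI
Tip deflection under a unit load at C: L³/(3EI) = 666.8/EI.
With EI = 78000 kN·m²: δ_0 = 0.16793 m and δ_{CC} = 0.008549 m/kN.
Compatibility — the spring shortens by R_C/k under the reaction it provides: δ_0 − R_C·δ_{CC} = R_C/k. With 1/k = 0.00012 m/kN, R_C = δ_0 / (δ_{CC} + 1/k) = 0.16793 / (0.008549 + 0.00012) = 19.37 kN.
Vertical equilibrium: R_A = ΣP − R_C = 261.5 − 19.37 = 242.1 kN.

R_A = 242.1 kN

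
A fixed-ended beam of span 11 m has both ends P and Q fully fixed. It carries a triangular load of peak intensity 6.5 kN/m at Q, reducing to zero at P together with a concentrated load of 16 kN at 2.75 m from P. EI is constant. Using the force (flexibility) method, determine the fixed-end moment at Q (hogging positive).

M_Q = 47.58 kN·m

Release both end moments; the primary structure is a simply-supported span PQ with redundants M_P and M_Q.
Simple-span end rotations at P and Q under the given loads:
  at P: triangular load, peak 6.5: 7w₀L³/(360EI) = 168.2/EI
  at Q: triangular load, peak 6.5: w₀L³/(45EI) = 192.3/EI
  at P: point load 16 at a = 2.75: Pab(L + b)/(6LEI) = 105.9/EI
  at Q: point load 16 at a = 2.75: Pab(L + a)/(6LEI) = 75.62/EI
  θ_P0 = 274.1/EI,  θ_Q0 = 267.9/EI
Flexibility coefficients: a unit moment at one end gives L/(3EI) there and L/(6EI) at the far end, so f₁₁ = f₂₂ = 3.667/EI and f₁₂ = f₂₁ = 1.833/EI.
Compatibility — zero rotation at each built-in end:
  3.667 M_P + 1.833 M_Q = 274.1
  1.833 M_P + 3.667 M_Q = 267.9
Solving the pair gives M_P = 50.97 kN·m and M_Q = 47.58 kN·m (hogging).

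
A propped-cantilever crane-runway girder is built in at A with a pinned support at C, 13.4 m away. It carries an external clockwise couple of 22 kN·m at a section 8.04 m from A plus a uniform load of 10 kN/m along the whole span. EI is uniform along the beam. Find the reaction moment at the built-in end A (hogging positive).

M_A = 218.7 kN·m

Release the roller at C. Primary structure: cantilever fixed at A.
Primary-structure tip deflection at C by superposition:
  clockwise couple 22 at a = 8.04: M₀a(2L − a)/(2EI) = 1659/EI
  UDL 10: wL⁴/(8EI) = 40302/EI
  δ_0 = 41961/EI
Tip deflection under a unit load at C: L³/(3EI) = 802/EI.
The prop prevents deflection at C: R_C = δ_0/δ_{CC} = 41961/802 = 52.32 kN.
Moment equilibrium about A: M_A = Σ(load moments about A) − R_C·L = 919.8 − 52.32×13.4 = 218.7 kN·m.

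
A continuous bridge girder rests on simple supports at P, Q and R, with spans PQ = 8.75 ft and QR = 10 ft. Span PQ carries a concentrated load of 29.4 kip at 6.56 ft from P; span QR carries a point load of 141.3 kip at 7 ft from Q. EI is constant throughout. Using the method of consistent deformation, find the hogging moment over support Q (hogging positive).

M_Q = 122.6 kip·ft

Take M_Q as the redundant. Released structure: two simple spans PQ and QR with a hinge at Q.
Rotations at Q on the released spans (each span's end-slope, ×1/EI):
  span PQ: point load 29.4 at a = 6.56: Pab(L + a)/(6LEI) = 123.2/EI
  span QR: point load 141.3 at a = 7: Pab(L + b)/(6LEI) = 642.9/EI
  relative rotation θ_0 = (123.2 + 642.9)/EI = 766.1/EI
A unit hogging moment at Q produces rotation L₁/(3EI) + L₂/(3EI) = 6.25/EI.
Compatibility: M_Q·(L₁+L₂)/(3EI) = θ_0, giving M_Q = 122.6 kip·ft (hogging).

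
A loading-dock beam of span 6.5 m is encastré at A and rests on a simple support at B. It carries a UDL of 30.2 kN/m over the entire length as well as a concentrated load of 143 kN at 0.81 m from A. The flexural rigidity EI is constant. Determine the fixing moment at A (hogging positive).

Choose R_B as the redundant. The primary structure is the cantilever fixed at A.
Primary-structure tip deflection at B by superposition:
  UDL 30.2: wL⁴/(8EI) = 6739/EI
  point load 143 at a = 0.81: Pa²(3L − a)/(6EI) = 292.3/EI
  δ_0 = 7031/EI
Flexibility coefficient — unit upward force at B: δ_{BB} = L³/(3EI) = 91.54/EI.
The prop prevents deflection at B: R_B = δ_0/δ_{BB} = 7031/91.54 = 76.81 kN.
Moment equilibrium about A: M_A = Σ(load moments about A) − R_B·L = 753.8 − 76.81×6.5 = 254.6 kN·m.

M_A = 254.6 kN·m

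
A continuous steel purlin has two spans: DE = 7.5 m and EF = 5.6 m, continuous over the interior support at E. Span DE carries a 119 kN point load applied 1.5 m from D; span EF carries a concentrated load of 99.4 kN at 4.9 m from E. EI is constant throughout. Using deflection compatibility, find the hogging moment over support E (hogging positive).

Insert a hinge at E; M_E is the redundant, and each span becomes simply supported.
Discontinuity in slope at E on the released structure — sum the simple-span end rotations:
  span DE: point load 119 at a = 1.5: Pab(L + a)/(6LEI) = 214.2/EI
  span EF: point load 99.4 at a = 4.9: Pab(L + b)/(6LEI) = 63.93/EI
  relative rotation θ_0 = (214.2 + 63.93)/EI = 278.1/EI
A unit hogging moment at E produces rotation L₁/(3EI) + L₂/(3EI) = 4.367/EI.
Slope continuity at E: θ_0 = M_E·4.367/EI, so M_E = 278.1/4.367 = 63.69 kN·m (hogging).

M_E = 63.69 kN·m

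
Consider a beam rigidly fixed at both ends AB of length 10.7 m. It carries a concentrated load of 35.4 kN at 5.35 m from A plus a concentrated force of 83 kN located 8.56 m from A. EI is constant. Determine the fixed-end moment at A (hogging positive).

M_A = 75.77 kN·m

Release both end moments; the primary structure is a simply-supported span AB with redundants M_A and M_B.
On the primary (simply-supported) span, the end slopes from the loading are:
  at A: point load 35.4 at a = 5.35: Pab(L + b)/(6LEI) = 253.3/EI
  at B: point load 35.4 at a = 5.35: Pab(L + a)/(6LEI) = 253.3/EI
  at A: point load 83 at a = 8.56: Pab(L + b)/(6LEI) = 304.1/EI
  at B: point load 83 at a = 8.56: Pab(L + a)/(6LEI) = 456.1/EI
  θ_A0 = 557.4/EI,  θ_B0 = 709.4/EI
Flexibility coefficients: a unit moment at one end gives L/(3EI) there and L/(6EI) at the far end, so f₁₁ = f₂₂ = 3.567/EI and f₁₂ = f₂₁ = 1.783/EI.
Compatibility — zero rotation at each built-in end:
  3.567 M_A + 1.783 M_B = 557.4
  1.783 M_A + 3.567 M_B = 709.4
Solving the pair gives M_A = 75.77 kN·m and M_B = 161 kN·m (hogging).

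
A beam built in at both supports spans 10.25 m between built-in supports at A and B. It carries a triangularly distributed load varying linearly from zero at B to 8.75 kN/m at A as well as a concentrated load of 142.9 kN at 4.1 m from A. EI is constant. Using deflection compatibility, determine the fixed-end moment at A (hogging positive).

M_A = 256.9 kN·m

Take the two fixed-end moments M_A, M_B as redundants; the released structure is the simple span AB.
Simple-span end rotations at A and B under the given loads:
  at A: triangular load, peak 8.75: w₀L³/(45EI) = 209.4/EI
  at B: triangular load, peak 8.75: 7w₀L³/(360EI) = 183.2/EI
  at A: point load 142.9 at a = 4.1: Pab(L + b)/(6LEI) = 960.9/EI
  at B: point load 142.9 at a = 4.1: Pab(L + a)/(6LEI) = 840.8/EI
  θ_A0 = 1170/EI,  θ_B0 = 1024/EI
Flexibility coefficients: a unit moment at one end gives L/(3EI) there and L/(6EI) at the far end, so f₁₁ = f₂₂ = 3.417/EI and f₁₂ = f₂₁ = 1.708/EI.
Compatibility — zero rotation at each built-in end:
  3.417 M_A + 1.708 M_B = 1170
  1.708 M_A + 3.417 M_B = 1024
Solving the pair gives M_A = 256.9 kN·m and M_B = 171.3 kN·m (hogging).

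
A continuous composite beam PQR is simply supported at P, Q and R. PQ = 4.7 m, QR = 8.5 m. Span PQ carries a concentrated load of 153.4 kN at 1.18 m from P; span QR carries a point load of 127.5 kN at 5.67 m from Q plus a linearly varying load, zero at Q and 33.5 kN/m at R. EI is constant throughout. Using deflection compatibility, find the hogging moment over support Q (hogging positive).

M_Q = 224.4 kN·m

Insert a hinge at Q; M_Q is the redundant, and each span becomes simply supported.
Discontinuity in slope at Q on the released structure — sum the simple-span end rotations:
  span PQ: point load 153.4 at a = 1.18: Pab(L + a)/(6LEI) = 132.9/EI
  span QR: point load 127.5 at a = 5.67: Pab(L + b)/(6LEI) = 454.5/EI
  span QR: triangular load, peak 33.5: 7w₀L³/(360EI) = 400/EI
  relative rotation θ_0 = (132.9 + 854.5)/EI = 987.4/EI
A unit hogging moment at Q produces rotation L₁/(3EI) + L₂/(3EI) = 4.4/EI.
Slope continuity at Q: θ_0 = M_Q·4.4/EI, so M_Q = 987.4/4.4 = 224.4 kN·m (hogging).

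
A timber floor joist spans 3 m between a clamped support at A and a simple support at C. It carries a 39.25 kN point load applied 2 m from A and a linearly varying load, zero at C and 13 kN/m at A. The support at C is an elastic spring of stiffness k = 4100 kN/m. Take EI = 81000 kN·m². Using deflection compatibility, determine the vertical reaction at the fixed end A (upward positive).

R_A = 51.16 kN

Release the roller at C. Primary structure: cantilever fixed at A.
Deflection at C on the released cantilever, summing each load's contribution:
  point load 39.25 at a = 2: Pa²(3L − a)/(6EI) = 183.2/EI
  triangular load, peak 13 at the fixed end: w₀L⁴/(30EI) = 35.1/EI
  δ_0 = 218.3/EI
Flexibility coefficient — unit upward force at C: δ_{CC} = L³/(3EI) = 9/EI.
With EI = 81000 kN·m²: δ_0 = 0.002695 m and δ_{CC} = 0.000111 m/kN.
Compatibility — the spring shortens by R_C/k under the reaction it provides: δ_0 − R_C·δ_{CC} = R_C/k. With 1/k = 0.000244 m/kN, R_C = δ_0 / (δ_{CC} + 1/k) = 0.002695 / (0.000111 + 0.000244) = 7.59 kN.
Vertical equilibrium: R_A = ΣP − R_C = 58.75 − 7.59 = 51.16 kN.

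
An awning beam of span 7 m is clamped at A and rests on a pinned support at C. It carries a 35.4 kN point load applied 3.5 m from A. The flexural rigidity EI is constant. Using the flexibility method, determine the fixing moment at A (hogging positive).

M_A = 46.46 kN·m

Remove the prop at C; the released (primary) structure is a cantilever built in at A.
Primary-structure tip deflection at C by superposition:
  point load 35.4 at a = 3.5: Pa²(3L − a)/(6EI) = 1265/EI
Flexibility coefficient — unit upward force at C: δ_{CC} = L³/(3EI) = 114.3/EI.
Compatibility at C: δ_0 − R_C·δ_{CC} = 0, so R_C = 1265/114.3 = 11.06 kN.
Moment equilibrium about A: M_A = Σ(load moments about A) − R_C·L = 123.9 − 11.06×7 = 46.46 kN·m.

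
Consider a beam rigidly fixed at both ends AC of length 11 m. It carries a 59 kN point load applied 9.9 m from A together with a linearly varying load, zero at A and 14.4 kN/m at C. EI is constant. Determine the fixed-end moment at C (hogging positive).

M_C = 139.7 kN·m

Take the two fixed-end moments M_A, M_C as redundants; the released structure is the simple span AC.
On the primary (simply-supported) span, the end slopes from the loading are:
  at A: point load 59 at a = 9.9: Pab(L + b)/(6LEI) = 117.8/EI
  at C: point load 59 at a = 9.9: Pab(L + a)/(6LEI) = 203.5/EI
  at A: triangular load, peak 14.4: 7w₀L³/(360EI) = 372.7/EI
  at C: triangular load, peak 14.4: w₀L³/(45EI) = 425.9/EI
  θ_A0 = 490.5/EI,  θ_C0 = 629.4/EI
Flexibility coefficients: a unit moment at one end gives L/(3EI) there and L/(6EI) at the far end, so f₁₁ = f₂₂ = 3.667/EI and f₁₂ = f₂₁ = 1.833/EI.
Compatibility — zero rotation at each built-in end:
  3.667 M_A + 1.833 M_C = 490.5
  1.833 M_A + 3.667 M_C = 629.4
Solving the pair gives M_A = 63.92 kN·m and M_C = 139.7 kN·m (hogging).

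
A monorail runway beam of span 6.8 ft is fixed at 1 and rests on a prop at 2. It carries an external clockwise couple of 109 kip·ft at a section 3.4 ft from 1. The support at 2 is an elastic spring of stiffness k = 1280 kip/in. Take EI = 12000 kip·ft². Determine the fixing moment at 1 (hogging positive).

M_1 = -12.72 kip·ft

Remove the prop at 2; the released (primary) structure is a cantilever built in at 1.
Free-end deflection of the primary structure under the applied loading (downward +):
  clockwise couple 109 at a = 3.4: M₀a(2L − a)/(2EI) = 1890/EI
Flexibility coefficient — unit upward force at 2: δ_{22} = L³/(3EI) = 104.8/EI.
With EI = 12000 kip·ft²: δ_0 = 0.15751 ft and δ_{22} = 0.008734 ft/kip.
Compatibility — the spring shortens by R_2/k under the reaction it provides: δ_0 − R_2·δ_{22} = R_2/k. With 1/k = 1/(1280×12) ft/kip = 0.000065 ft/kip, R_2 = δ_0 / (δ_{22} + 1/k) = 0.15751 / (0.008734 + 0.000065) = 17.9 kip.
Moment equilibrium about 1: M_1 = Σ(load moments about 1) − R_2·L = 109 − 17.9×6.8 = -12.72 kip·ft.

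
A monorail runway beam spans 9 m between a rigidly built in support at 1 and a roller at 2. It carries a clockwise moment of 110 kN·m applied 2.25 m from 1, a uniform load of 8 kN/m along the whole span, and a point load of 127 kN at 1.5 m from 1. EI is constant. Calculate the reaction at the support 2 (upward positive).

Take the reaction at 2 as the redundant and release it; the primary structure is a cantilever fixed at 1.
Primary-structure tip deflection at 2 by superposition:
  clockwise couple 110 at a = 2.25: M₀a(2L − a)/(2EI) = 1949/EI
  UDL 8: wL⁴/(8EI) = 6561/EI
  point load 127 at a = 1.5: Pa²(3L − a)/(6EI) = 1214/EI
  δ_0 = 9724/EI
Tip deflection under a unit load at 2: L³/(3EI) = 243/EI.
The prop prevents deflection at 2: R_2 = δ_0/δ_{22} = 9724/243 = 40.02 kN.

R_2 = 40.02 kN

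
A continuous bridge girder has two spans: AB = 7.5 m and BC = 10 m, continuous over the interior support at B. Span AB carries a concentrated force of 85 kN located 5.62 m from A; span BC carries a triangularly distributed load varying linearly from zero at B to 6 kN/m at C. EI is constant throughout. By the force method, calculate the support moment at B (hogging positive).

M_B = 64.89 kN·m

Take M_B as the redundant. Released structure: two simple spans AB and BC with a hinge at B.
End slopes at the hinge B, treating each span as simply supported:
  span AB: point load 85 at a = 5.62: Pab(L + a)/(6LEI) = 261.8/EI
  span BC: triangular load, peak 6: 7w₀L³/(360EI) = 116.7/EI
  relative rotation θ_0 = (261.8 + 116.7)/EI = 378.5/EI
A unit hogging moment at B produces rotation L₁/(3EI) + L₂/(3EI) = 5.833/EI.
Slope continuity at B: θ_0 = M_B·5.833/EI, so M_B = 378.5/5.833 = 64.89 kN·m (hogging).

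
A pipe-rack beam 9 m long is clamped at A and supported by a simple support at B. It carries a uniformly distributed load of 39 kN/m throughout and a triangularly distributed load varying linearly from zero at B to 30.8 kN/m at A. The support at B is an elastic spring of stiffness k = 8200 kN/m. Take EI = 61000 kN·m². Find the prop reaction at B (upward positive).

Take the reaction at B as the redundant and release it; the primary structure is a cantilever fixed at A.
Deflection at B on the released cantilever, summing each load's contribution:
  UDL 39: wL⁴/(8EI) = 31985/EI
  triangular load, peak 30.8 at the fixed end: w₀L⁴/(30EI) = 6736/EI
  δ_0 = 38721/EI
Tip deflection under a unit load at B: L³/(3EI) = 243/EI.
With EI = 61000 kN·m²: δ_0 = 0.63477 m and δ_{BB} = 0.003984 m/kN.
Compatibility — the spring shortens by R_B/k under the reaction it provides: δ_0 − R_B·δ_{BB} = R_B/k. With 1/k = 0.000122 m/kN, R_B = δ_0 / (δ_{BB} + 1/k) = 0.63477 / (0.003984 + 0.000122) = 154.6 kN.

R_B = 154.6 kN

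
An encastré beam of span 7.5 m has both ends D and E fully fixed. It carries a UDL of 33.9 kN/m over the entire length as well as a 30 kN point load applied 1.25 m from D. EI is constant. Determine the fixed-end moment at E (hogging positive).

Release both end moments; the primary structure is a simply-supported span DE with redundants M_D and M_E.
On the primary (simply-supported) span, the end slopes from the loading are:
  at D: UDL 33.9: wL³/(24EI) = 595.9/EI
  at E: UDL 33.9: wL³/(24EI) = 595.9/EI
  at D: point load 30 at a = 1.25: Pab(L + b)/(6LEI) = 71.61/EI
  at E: point load 30 at a = 1.25: Pab(L + a)/(6LEI) = 45.57/EI
  θ_D0 = 667.5/EI,  θ_E0 = 641.5/EI
Flexibility coefficients: a unit moment at one end gives L/(3EI) there and L/(6EI) at the far end, so f₁₁ = f₂₂ = 2.5/EI and f₁₂ = f₂₁ = 1.25/EI.
Compatibility — zero rotation at each built-in end:
  2.5 M_D + 1.25 M_E = 667.5
  1.25 M_D + 2.5 M_E = 641.5
Solving the pair gives M_D = 184.9 kN·m and M_E = 164.1 kN·m (hogging).

M_E = 164.1 kN·m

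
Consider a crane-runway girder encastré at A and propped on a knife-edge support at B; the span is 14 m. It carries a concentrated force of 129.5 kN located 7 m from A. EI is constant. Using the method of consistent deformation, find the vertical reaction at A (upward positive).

R_A = 89.03 kN

Choose R_B as the redundant. The primary structure is the cantilever fixed at A.
Deflection at B on the released cantilever, summing each load's contribution:
  point load 129.5 at a = 7: Pa²(3L − a)/(6EI) = 37015/EI
Flexibility coefficient — unit upward force at B: δ_{BB} = L³/(3EI) = 914.7/EI.
The prop prevents deflection at B: R_B = δ_0/δ_{BB} = 37015/914.7 = 40.47 kN.
Vertical equilibrium: R_A = ΣP − R_B = 129.5 − 40.47 = 89.03 kN.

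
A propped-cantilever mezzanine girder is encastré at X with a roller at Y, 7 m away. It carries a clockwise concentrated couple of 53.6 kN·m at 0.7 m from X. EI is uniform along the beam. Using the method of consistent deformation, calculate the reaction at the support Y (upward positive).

R_Y = 2.182 kN

Choose R_Y as the redundant. The primary structure is the cantilever fixed at X.
Deflection at Y on the released cantilever, summing each load's contribution:
  clockwise couple 53.6 at a = 0.7: M₀a(2L − a)/(2EI) = 249.5/EI
Flexibility coefficient — unit upward force at Y: δ_{YY} = L³/(3EI) = 114.3/EI.
Compatibility at Y: δ_0 − R_Y·δ_{YY} = 0, so R_Y = 249.5/114.3 = 2.182 kN.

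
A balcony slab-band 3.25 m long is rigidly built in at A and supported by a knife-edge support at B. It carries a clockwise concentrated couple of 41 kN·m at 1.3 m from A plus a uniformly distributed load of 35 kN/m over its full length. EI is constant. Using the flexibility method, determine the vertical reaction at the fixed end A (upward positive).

R_A = 58.98 kN

Take the reaction at B as the redundant and release it; the primary structure is a cantilever fixed at A.
Primary-structure tip deflection at B by superposition:
  clockwise couple 41 at a = 1.3: M₀a(2L − a)/(2EI) = 138.6/EI
  UDL 35: wL⁴/(8EI) = 488.1/EI
  δ_0 = 626.7/EI
Flexibility coefficient — unit upward force at B: δ_{BB} = L³/(3EI) = 11.44/EI.
The prop prevents deflection at B: R_B = δ_0/δ_{BB} = 626.7/11.44 = 54.77 kN.
Vertical equilibrium: R_A = ΣP − R_B = 113.8 − 54.77 = 58.98 kN.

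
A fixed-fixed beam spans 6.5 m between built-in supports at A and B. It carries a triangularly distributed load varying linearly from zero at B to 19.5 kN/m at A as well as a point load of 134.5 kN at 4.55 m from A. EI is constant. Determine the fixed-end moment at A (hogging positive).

M_A = 96.27 kN·m

Take the two fixed-end moments M_A, M_B as redundants; the released structure is the simple span AB.
Simple-span end rotations at A and B under the given loads:
  at A: triangular load, peak 19.5: w₀L³/(45EI) = 119/EI
  at B: triangular load, peak 19.5: 7w₀L³/(360EI) = 104.1/EI
  at A: point load 134.5 at a = 4.55: Pab(L + b)/(6LEI) = 258.6/EI
  at B: point load 134.5 at a = 4.55: Pab(L + a)/(6LEI) = 338.1/EI
  θ_A0 = 377.6/EI,  θ_B0 = 442.2/EI
Flexibility coefficients: a unit moment at one end gives L/(3EI) there and L/(6EI) at the far end, so f₁₁ = f₂₂ = 2.167/EI and f₁₂ = f₂₁ = 1.083/EI.
Compatibility — zero rotation at each built-in end:
  2.167 M_A + 1.083 M_B = 377.6
  1.083 M_A + 2.167 M_B = 442.2
Solving the pair gives M_A = 96.27 kN·m and M_B = 156 kN·m (hogging).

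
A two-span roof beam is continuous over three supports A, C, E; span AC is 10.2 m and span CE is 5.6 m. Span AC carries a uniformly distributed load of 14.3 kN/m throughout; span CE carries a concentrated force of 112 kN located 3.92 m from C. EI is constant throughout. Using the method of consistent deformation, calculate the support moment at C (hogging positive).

Take M_C as the redundant. Released structure: two simple spans AC and CE with a hinge at C.
End slopes at the hinge C, treating each span as simply supported:
  span AC: UDL 14.3: wL³/(24EI) = 632.3/EI
  span CE: point load 112 at a = 3.92: Pab(L + b)/(6LEI) = 159.8/EI
  relative rotation θ_0 = (632.3 + 159.8)/EI = 792.1/EI
A unit hogging moment at C produces rotation L₁/(3EI) + L₂/(3EI) = 5.267/EI.
Slope continuity at C: θ_0 = M_C·5.267/EI, so M_C = 792.1/5.267 = 150.4 kN·m (hogging).

M_C = 150.4 kN·m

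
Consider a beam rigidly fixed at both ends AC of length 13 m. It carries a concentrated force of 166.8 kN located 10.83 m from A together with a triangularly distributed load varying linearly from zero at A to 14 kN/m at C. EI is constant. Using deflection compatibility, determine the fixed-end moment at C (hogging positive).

Take the two fixed-end moments M_A, M_C as redundants; the released structure is the simple span AC.
Simple-span end rotations at A and C under the given loads:
  at A: point load 166.8 at a = 10.83: Pab(L + b)/(6LEI) = 762.4/EI
  at C: point load 166.8 at a = 10.83: Pab(L + a)/(6LEI) = 1198/EI
  at A: triangular load, peak 14: 7w₀L³/(360EI) = 598.1/EI
  at C: triangular load, peak 14: w₀L³/(45EI) = 683.5/EI
  θ_A0 = 1360/EI,  θ_C0 = 1881/EI
Flexibility coefficients: a unit moment at one end gives L/(3EI) there and L/(6EI) at the far end, so f₁₁ = f₂₂ = 4.333/EI and f₁₂ = f₂₁ = 2.167/EI.
Compatibility — zero rotation at each built-in end:
  4.333 M_A + 2.167 M_C = 1360
  2.167 M_A + 4.333 M_C = 1881
Solving the pair gives M_A = 129.2 kN·m and M_C = 369.5 kN·m (hogging).

M_C = 369.5 kN·m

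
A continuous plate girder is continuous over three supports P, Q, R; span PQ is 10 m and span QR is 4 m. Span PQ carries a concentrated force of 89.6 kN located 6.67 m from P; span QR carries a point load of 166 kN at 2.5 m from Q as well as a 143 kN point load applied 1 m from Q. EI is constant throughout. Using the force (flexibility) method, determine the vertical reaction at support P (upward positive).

Release continuity at Q by inserting a hinge; the redundant is the internal moment M_Q. The primary structure is two simply-supported spans PQ and QR.
Discontinuity in slope at Q on the released structure — sum the simple-span end rotations:
  span PQ: point load 89.6 at a = 6.67: Pab(L + a)/(6LEI) = 552.9/EI
  span QR: point load 166 at a = 2.5: Pab(L + b)/(6LEI) = 142.7/EI
  span QR: point load 143 at a = 1: Pab(L + b)/(6LEI) = 125.1/EI
  relative rotation θ_0 = (552.9 + 267.8)/EI = 820.7/EI
A unit hogging moment at Q produces rotation L₁/(3EI) + L₂/(3EI) = 4.667/EI.
Slope continuity at Q: θ_0 = M_Q·4.667/EI, so M_Q = 820.7/4.667 = 175.9 kN·m (hogging).
Span PQ, ΣM about P with M_Q applied at Q: R_Q^{PQ}·10 = 597.6 + 175.9, so R_Q^{PQ} = 77.35 kN and R_P = 89.6 − 77.35 = 12.25 kN.

R_P = 12.25 kN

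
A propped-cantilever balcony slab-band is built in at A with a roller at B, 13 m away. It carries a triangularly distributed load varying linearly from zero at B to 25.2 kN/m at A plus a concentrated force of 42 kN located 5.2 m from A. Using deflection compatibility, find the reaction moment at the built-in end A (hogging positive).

M_A = 388.8 kN·m

Remove the prop at B; the released (primary) structure is a cantilever built in at A.
Primary-structure tip deflection at B by superposition:
  triangular load, peak 25.2 at the fixed end: w₀L⁴/(30EI) = 23991/EI
  point load 42 at a = 5.2: Pa²(3L − a)/(6EI) = 6398/EI
  δ_0 = 30389/EI
Flexibility coefficient — unit upward force at B: δ_{BB} = L³/(3EI) = 732.3/EI.
Compatibility at B: δ_0 − R_B·δ_{BB} = 0, so R_B = 30389/732.3 = 41.5 kN.
Moment equilibrium about A: M_A = Σ(load moments about A) − R_B·L = 928.2 − 41.5×13 = 388.8 kN·m.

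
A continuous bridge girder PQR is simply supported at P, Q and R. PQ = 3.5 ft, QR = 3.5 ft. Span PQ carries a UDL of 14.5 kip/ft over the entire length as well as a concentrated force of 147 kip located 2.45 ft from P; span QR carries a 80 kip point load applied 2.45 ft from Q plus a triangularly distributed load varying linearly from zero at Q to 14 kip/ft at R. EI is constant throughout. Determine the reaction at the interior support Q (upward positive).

Take M_Q as the redundant. Released structure: two simple spans PQ and QR with a hinge at Q.
Discontinuity in slope at Q on the released structure — sum the simple-span end rotations:
  span PQ: UDL 14.5: wL³/(24EI) = 25.9/EI
  span PQ: point load 147 at a = 2.45: Pab(L + a)/(6LEI) = 107.1/EI
  span QR: point load 80 at a = 2.45: Pab(L + b)/(6LEI) = 44.59/EI
  span QR: triangular load, peak 14: 7w₀L³/(360EI) = 11.67/EI
  relative rotation θ_0 = (133 + 56.26)/EI = 189.3/EI
A unit hogging moment at Q produces rotation L₁/(3EI) + L₂/(3EI) = 2.333/EI.
Slope continuity at Q: θ_0 = M_Q·2.333/EI, so M_Q = 189.3/2.333 = 81.13 kip·ft (hogging).
Span PQ, ΣM about P with M_Q applied at Q: R_Q^{PQ}·3.5 = 449 + 81.13, so R_Q^{PQ} = 151.5 kip and R_P = 197.8 − 151.5 = 46.29 kip.
Span QR, ΣM about R: R_Q^{QR}·3.5 = 112.6 + 81.13, so R_Q^{QR} = 55.35 kip and R_R = 104.5 − 55.35 = 49.15 kip.
R_Q = 151.5 + 55.35 = 206.8 kip.

R_Q = 206.8 kip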